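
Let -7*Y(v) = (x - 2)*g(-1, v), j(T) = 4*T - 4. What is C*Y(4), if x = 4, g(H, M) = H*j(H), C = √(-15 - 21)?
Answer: -96*I/7 ≈ -13.714*I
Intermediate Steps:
j(T) = -4 + 4*T
C = 6*I (C = √(-36) = 6*I ≈ 6.0*I)
g(H, M) = H*(-4 + 4*H)
Y(v) = -16/7 (Y(v) = -(4 - 2)*4*(-1)*(-1 - 1)/7 = -2*4*(-1)*(-2)/7 = -2*8/7 = -⅐*16 = -16/7)
C*Y(4) = (6*I)*(-16/7) = -96*I/7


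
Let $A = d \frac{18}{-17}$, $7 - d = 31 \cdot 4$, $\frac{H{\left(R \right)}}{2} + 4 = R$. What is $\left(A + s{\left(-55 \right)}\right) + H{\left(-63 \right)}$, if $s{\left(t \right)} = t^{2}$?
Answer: $\frac{51253}{17} \approx 3014.9$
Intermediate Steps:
$H{\left(R \right)} = -8 + 2 R$
$d = -117$ ($d = 7 - 31 \cdot 4 = 7 - 124 = -117$)
$A = \frac{2106}{17}$ ($A = - 117 \frac{18}{-17} = - 117 \cdot 18 \left(- \frac{1}{17}\right) = \left(-117\right) \left(- \frac{18}{17}\right) = \frac{2106}{17} \approx 123.88$)
$\left(A + s{\left(-55 \right)}\right) + H{\left(-63 \right)} = \left(\frac{2106}{17} + \left(-55\right)^{2}\right) + \left(-8 + 2 \left(-63\right)\right) = \left(\frac{2106}{17} + 3025\right) - 134 = \frac{53531}{17} - 134 = \frac{51253}{17}$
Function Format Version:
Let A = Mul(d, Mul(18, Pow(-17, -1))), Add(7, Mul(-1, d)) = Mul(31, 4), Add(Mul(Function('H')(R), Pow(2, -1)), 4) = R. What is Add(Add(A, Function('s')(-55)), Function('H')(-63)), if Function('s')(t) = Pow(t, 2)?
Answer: Rational(51253, 17) ≈ 3014.9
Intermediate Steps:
Function('H')(R) = Add(-8, Mul(2, R))
d = -117 (d = Add(7, Mul(-1, Mul(31, 4))) = Add(7, Mul(-1, 124)) = Add(7, -124) = -117)
A = Rational(2106, 17) (A = Mul(-117, Mul(18, Pow(-17, -1))) = Mul(-117, Mul(18, Rational(-1, 17))) = Mul(-117, Rational(-18, 17)) = Rational(2106, 17) ≈ 123.88)
Add(Add(A, Function('s')(-55)), Function('H')(-63)) = Add(Add(Rational(2106, 17), Pow(-55, 2)), Add(-8, Mul(2, -63))) = Add(Add(Rational(2106, 17), 3025), Add(-8, -126)) = Add(Rational(53531, 17), -134) = Rational(51253, 17)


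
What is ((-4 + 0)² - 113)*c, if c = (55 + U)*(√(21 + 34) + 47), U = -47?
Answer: -36472 - 776*√55 ≈ -42227.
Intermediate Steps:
c = 376 + 8*√55 (c = (55 - 47)*(√(21 + 34) + 47) = 8*(√55 + 47) = 8*(47 + √55) = 376 + 8*√55 ≈ 435.33)
((-4 + 0)² - 113)*c = ((-4 + 0)² - 113)*(376 + 8*√55) = ((-4)² - 113)*(376 + 8*√55) = (16 - 113)*(376 + 8*√55) = -97*(376 + 8*√55) = -36472 - 776*√55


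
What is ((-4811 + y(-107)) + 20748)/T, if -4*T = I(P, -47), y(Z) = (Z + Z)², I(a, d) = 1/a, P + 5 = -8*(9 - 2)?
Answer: 15062852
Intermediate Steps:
P = -61 (P = -5 - 8*(9 - 2) = -5 - 8*7 = -5 - 56 = -61)
y(Z) = 4*Z² (y(Z) = (2*Z)² = 4*Z²)
T = 1/244 (T = -¼/(-61) = -¼*(-1/61) = 1/244 ≈ 0.0040984)
((-4811 + y(-107)) + 20748)/T = ((-4811 + 4*(-107)²) + 20748)/(1/244) = ((-4811 + 4*11449) + 20748)*244 = ((-4811 + 45796) + 20748)*244 = (40985 + 20748)*244 = 61733*244 = 15062852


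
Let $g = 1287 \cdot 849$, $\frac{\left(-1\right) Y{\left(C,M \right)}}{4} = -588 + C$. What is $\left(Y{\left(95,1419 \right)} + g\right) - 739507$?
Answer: $355128$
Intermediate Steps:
$Y{\left(C,M \right)} = 2352 - 4 C$ ($Y{\left(C,M \right)} = - 4 \left(-588 + C\right) = 2352 - 4 C$)
$g = 1092663$
$\left(Y{\left(95,1419 \right)} + g\right) - 739507 = \left(\left(2352 - 380\right) + 1092663\right) - 739507 = \left(1972 + 1092663\right) - 739507 = 1094635 - 739507 = 355128$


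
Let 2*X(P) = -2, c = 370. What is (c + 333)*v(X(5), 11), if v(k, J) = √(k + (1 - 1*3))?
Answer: 703*I*√3 ≈ 1217.6*I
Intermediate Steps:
X(P) = -1 (X(P) = (½)*(-2) = -1)
v(k, J) = √(-2 + k) (v(k, J) = √(k + (1 - 3)) = √(k - 2) = √(-2 + k))
(c + 333)*v(X(5), 11) = (370 + 333)*√(-2 - 1) = 703*√(-3) = 703*(I*√3) = 703*I*√3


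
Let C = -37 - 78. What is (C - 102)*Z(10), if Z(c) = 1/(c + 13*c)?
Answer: -31/20 ≈ -1.5500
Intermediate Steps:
C = -115
Z(c) = 1/(14*c)
(C - 102)*Z(10) = (-115 - 102)*((1/14)/10) = -31/(2*10) = -217*1/140 = -31/20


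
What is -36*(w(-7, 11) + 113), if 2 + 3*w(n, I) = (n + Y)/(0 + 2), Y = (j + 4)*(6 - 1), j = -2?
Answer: -4062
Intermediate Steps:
Y = 10 (Y = (-2 + 4)*(6 - 1) = 2*5 = 10)
w(n, I) = 1 + n/6 (w(n, I) = -⅔ + ((n + 10)/(0 + 2))/3 = -⅔ + ((10 + n)/2)/3 = -⅔ + ((10 + n)*(½))/3 = -⅔ + (5 + n/2)/3 = -⅔ + (5/3 + n/6) = 1 + n/6)
-36*(w(-7, 11) + 113) = -36*((1 + (⅙)*(-7)) + 113) = -36*((1 - 7/6) + 113) = -36*(-⅙ + 113) = -36*677/6 = -4062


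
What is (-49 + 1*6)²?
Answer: 1849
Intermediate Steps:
(-49 + 1*6)² = (-49 + 6)² = (-43)² = 1849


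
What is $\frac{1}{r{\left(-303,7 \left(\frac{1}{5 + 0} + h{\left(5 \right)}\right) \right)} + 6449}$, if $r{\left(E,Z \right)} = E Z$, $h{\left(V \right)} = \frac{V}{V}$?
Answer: $\frac{5}{19519} \approx 0.00025616$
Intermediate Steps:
$h{\left(V \right)} = 1$
$\frac{1}{r{\left(-303,7 \left(\frac{1}{5 + 0} + h{\left(5 \right)}\right) \right)} + 6449} = \frac{1}{- 303 \cdot 7 \left(\frac{1}{5 + 0} + 1\right) + 6449} = \frac{1}{- 303 \cdot 7 \left(\frac{1}{5} + 1\right) + 6449} = \frac{1}{- 303 \cdot 7 \cdot \frac{6}{5} + 6449} = \frac{1}{\left(-303\right) \frac{42}{5} + 6449} = \frac{1}{- \frac{12726}{5} + 6449} = \frac{1}{\frac{19519}{5}} = \frac{5}{19519}$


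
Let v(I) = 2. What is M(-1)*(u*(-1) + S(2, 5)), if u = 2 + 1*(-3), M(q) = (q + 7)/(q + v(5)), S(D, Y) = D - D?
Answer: 6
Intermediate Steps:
S(D, Y) = 0
M(q) = (7 + q)/(2 + q) (M(q) = (q + 7)/(q + 2) = (7 + q)/(2 + q))
u = -1 (u = 2 - 3 = -1)
M(-1)*(u*(-1) + S(2, 5)) = ((7 - 1)/(2 - 1))*(-1*(-1) + 0) = (6/1)*(1 + 0) = (1*6)*1 = 6*1 = 6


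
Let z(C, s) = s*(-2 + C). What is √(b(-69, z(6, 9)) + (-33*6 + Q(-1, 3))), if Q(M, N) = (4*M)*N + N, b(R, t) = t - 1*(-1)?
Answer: I*√170 ≈ 13.038*I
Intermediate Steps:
b(R, t) = 1 + t (b(R, t) = t + 1 = 1 + t)
Q(M, N) = N + 4*M*N (Q(M, N) = 4*M*N + N = N + 4*M*N)
√(b(-69, z(6, 9)) + (-33*6 + Q(-1, 3))) = √((1 + 9*(-2 + 6)) + (-33*6 + 3*(1 + 4*(-1)))) = √((1 + 9*4) + (-198 + 3*(1 - 4))) = √((1 + 36) + (-198 + 3*(-3))) = √(37 + (-198 - 9)) = √(37 - 207) = √(-170) = I*√170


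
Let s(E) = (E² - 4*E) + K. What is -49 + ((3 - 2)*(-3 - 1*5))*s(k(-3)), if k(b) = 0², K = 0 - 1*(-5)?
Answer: -89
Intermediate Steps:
K = 5 (K = 0 + 5 = 5)
k(b) = 0
s(E) = 5 + E² - 4*E (s(E) = (E² - 4*E) + 5 = 5 + E² - 4*E)
-49 + ((3 - 2)*(-3 - 1*5))*s(k(-3)) = -49 + ((3 - 2)*(-3 - 1*5))*(5 + 0² - 4*0) = -49 + (1*(-3 - 5))*(5 + 0 + 0) = -49 + (1*(-8))*5 = -49 - 8*5 = -49 - 40 = -89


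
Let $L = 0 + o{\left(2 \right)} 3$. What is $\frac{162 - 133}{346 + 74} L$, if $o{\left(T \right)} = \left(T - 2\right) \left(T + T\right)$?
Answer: $0$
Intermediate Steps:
$o{\left(T \right)} = 2 T \left(-2 + T\right)$ ($o{\left(T \right)} = \left(-2 + T\right) 2 T = 2 T \left(-2 + T\right)$)
$L = 0$ ($L = 0 + 2 \cdot 2 \left(-2 + 2\right) 3 = 0 + 2 \cdot 2 \cdot 0 \cdot 3 = 0 + 0 \cdot 3 = 0 + 0 = 0$)
$\frac{162 - 133}{346 + 74} L = \frac{162 - 133}{346 + 74} \cdot 0 = \frac{29}{420} \cdot 0 = 0$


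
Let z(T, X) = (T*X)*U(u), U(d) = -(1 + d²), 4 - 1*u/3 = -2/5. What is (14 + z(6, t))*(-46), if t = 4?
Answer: 4820524/25 ≈ 1.9282e+5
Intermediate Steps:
u = 66/5 (u = 12 - (-6)/5 = 12 - 3*(-⅖) = 12 + 6/5 = 66/5 ≈ 13.200)
U(d) = -1 - d²
z(T, X) = -4381*T*X/25 (z(T, X) = (T*X)*(-1 - (66/5)²) = (T*X)*(-1 - 1*4356/25) = (T*X)*(-1 - 4356/25) = (T*X)*(-4381/25) = -4381*T*X/25)
(14 + z(6, t))*(-46) = (14 - 4381/25*6*4)*(-46) = (14 - 105144/25)*(-46) = -104794/25*(-46) = 4820524/25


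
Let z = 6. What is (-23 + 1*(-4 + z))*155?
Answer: -3255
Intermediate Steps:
(-23 + 1*(-4 + z))*155 = (-23 + 1*(-4 + 6))*155 = (-23 + 1*2)*155 = (-23 + 2)*155 = -21*155 = -3255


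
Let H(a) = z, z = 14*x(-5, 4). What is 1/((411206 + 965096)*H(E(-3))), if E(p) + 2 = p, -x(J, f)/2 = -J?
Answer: -1/192682280 ≈ -5.1899e-9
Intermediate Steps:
x(J, f) = 2*J (x(J, f) = -(-2)*J = 2*J)
E(p) = -2 + p
z = -140 (z = 14*(2*(-5)) = 14*(-10) = -140)
H(a) = -140
1/((411206 + 965096)*H(E(-3))) = 1/((411206 + 965096)*(-140)) = -1/140/1376302 = (1/1376302)*(-1/140) = -1/192682280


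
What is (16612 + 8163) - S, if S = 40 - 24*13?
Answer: 25047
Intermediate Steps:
S = -272 (S = 40 - 312 = -272)
(16612 + 8163) - S = (16612 + 8163) - 1*(-272) = 24775 + 272 = 25047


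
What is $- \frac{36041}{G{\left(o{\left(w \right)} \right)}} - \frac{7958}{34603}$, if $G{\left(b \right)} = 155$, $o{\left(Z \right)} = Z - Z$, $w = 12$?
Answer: $- \frac{1248360213}{5363465} \approx -232.75$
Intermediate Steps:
$o{\left(Z \right)} = 0$
$- \frac{36041}{G{\left(o{\left(w \right)} \right)}} - \frac{7958}{34603} = - \frac{36041}{155} - \frac{7958}{34603} = - \frac{1248360213}{5363465}$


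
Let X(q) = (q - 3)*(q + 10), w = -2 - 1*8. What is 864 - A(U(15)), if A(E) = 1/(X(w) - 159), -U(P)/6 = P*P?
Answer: 137377/159 ≈ 864.01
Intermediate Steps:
U(P) = -6*P² (U(P) = -6*P*P = -6*P²)
w = -10 (w = -2 - 8 = -10)
X(q) = (-3 + q)*(10 + q)
A(E) = -1/159 (A(E) = 1/((-30 + (-10)² + 7*(-10)) - 159) = 1/((-30 + 100 - 70) - 159) = 1/(0 - 159) = 1/(-159) = -1/159)
864 - A(U(15)) = 864 - 1*(-1/159) = 864 + 1/159 = 137377/159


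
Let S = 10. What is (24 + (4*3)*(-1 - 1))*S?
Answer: 0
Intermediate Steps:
(24 + (4*3)*(-1 - 1))*S = (24 + (4*3)*(-1 - 1))*10 = (24 + 12*(-2))*10 = (24 - 24)*10 = 0*10 = 0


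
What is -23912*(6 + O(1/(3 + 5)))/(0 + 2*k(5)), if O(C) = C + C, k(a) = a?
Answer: -14945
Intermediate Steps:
O(C) = 2*C
-23912*(6 + O(1/(3 + 5)))/(0 + 2*k(5)) = -23912*(6 + 2/(3 + 5))/(0 + 2*5) = -23912*(6 + 2/8)/(0 + 10) = -23912*(6 + 2*(⅛))/10 = -23912*(6 + ¼)/10 = -149450/10 = -23912*5/8 = -14945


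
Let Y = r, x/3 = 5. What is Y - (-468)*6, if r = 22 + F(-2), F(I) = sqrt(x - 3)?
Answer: 2830 + 2*sqrt(3) ≈ 2833.5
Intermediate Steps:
x = 15 (x = 3*5 = 15)
F(I) = 2*sqrt(3) (F(I) = sqrt(15 - 3) = sqrt(12) = 2*sqrt(3))
r = 22 + 2*sqrt(3) ≈ 25.464
Y = 22 + 2*sqrt(3) ≈ 25.464
Y - (-468)*6 = (22 + 2*sqrt(3)) - (-468)*6 = (22 + 2*sqrt(3)) - 156*(-18) = (22 + 2*sqrt(3)) + 2808 = 2830 + 2*sqrt(3)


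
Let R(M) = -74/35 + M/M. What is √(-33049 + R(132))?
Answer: I*√40486390/35 ≈ 181.8*I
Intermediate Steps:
R(M) = -39/35 (R(M) = -74*1/35 + 1 = -74/35 + 1 = -39/35)
√(-33049 + R(132)) = √(-33049 - 39/35) = √(-1156754/35) = I*√40486390/35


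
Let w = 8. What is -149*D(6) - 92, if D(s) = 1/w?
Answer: -885/8 ≈ -110.63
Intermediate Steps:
D(s) = ⅛ (D(s) = 1/8 = ⅛)
-149*D(6) - 92 = -149*⅛ - 92 = -149/8 - 92 = -885/8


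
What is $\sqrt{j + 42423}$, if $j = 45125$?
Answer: $2 \sqrt{21887} \approx 295.89$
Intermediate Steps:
$\sqrt{j + 42423} = \sqrt{45125 + 42423} = \sqrt{87548} = 2 \sqrt{21887}$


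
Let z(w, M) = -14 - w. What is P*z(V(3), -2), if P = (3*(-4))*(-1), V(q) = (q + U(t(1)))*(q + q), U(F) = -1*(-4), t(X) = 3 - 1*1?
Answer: -672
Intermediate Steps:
t(X) = 2 (t(X) = 3 - 1 = 2)
U(F) = 4
V(q) = 2*q*(4 + q) (V(q) = (q + 4)*(q + q) = (4 + q)*(2*q) = 2*q*(4 + q))
P = 12 (P = -12*(-1) = 12)
P*z(V(3), -2) = 12*(-14 - 2*3*(4 + 3)) = 12*(-14 - 2*3*7) = 12*(-14 - 1*42) = 12*(-14 - 42) = 12*(-56) = -672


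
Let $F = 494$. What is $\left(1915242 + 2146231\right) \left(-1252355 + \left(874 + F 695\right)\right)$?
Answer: $-3688430766423$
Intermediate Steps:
$\left(1915242 + 2146231\right) \left(-1252355 + \left(874 + F 695\right)\right) = \left(1915242 + 2146231\right) \left(-1252355 + \left(874 + 494 \cdot 695\right)\right) = 4061473 \left(-1252355 + \left(874 + 343330\right)\right) = 4061473 \left(-1252355 + 344204\right) = 4061473 \left(-908151\right) = -3688430766423$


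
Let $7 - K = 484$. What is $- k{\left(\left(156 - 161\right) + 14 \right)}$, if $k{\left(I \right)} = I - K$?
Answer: $-486$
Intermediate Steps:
$K = -477$ ($K = 7 - 484 = -477$)
$k{\left(I \right)} = 477 + I$ ($k{\left(I \right)} = I - -477 = I + 477 = 477 + I$)
$- k{\left(\left(156 - 161\right) + 14 \right)} = - (477 + \left(\left(156 - 161\right) + 14\right)) = - (477 + \left(-5 + 14\right)) = - (477 + 9) = \left(-1\right) 486 = -486$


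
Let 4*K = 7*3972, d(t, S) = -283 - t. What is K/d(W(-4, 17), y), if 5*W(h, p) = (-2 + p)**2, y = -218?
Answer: -6951/328 ≈ -21.192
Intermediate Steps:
W(h, p) = (-2 + p)**2/5
K = 6951 (K = (7*3972)/4 = (1/4)*27804 = 6951)
K/d(W(-4, 17), y) = 6951/(-283 - (-2 + 17)**2/5) = 6951/(-283 - 15**2/5) = 6951/(-283 - 225/5) = 6951/(-283 - 1*45) = 6951/(-283 - 45) = 6951/(-328) = 6951*(-1/328) = -6951/328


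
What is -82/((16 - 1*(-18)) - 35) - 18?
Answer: 64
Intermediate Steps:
-82/((16 - 1*(-18)) - 35) - 18 = -82/((16 + 18) - 35) - 18 = -82/(34 - 35) - 18 = -82/(-1) - 18 = -82*(-1) - 18 = 82 - 18 = 64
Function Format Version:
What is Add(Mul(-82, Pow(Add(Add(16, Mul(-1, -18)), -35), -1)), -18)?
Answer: 64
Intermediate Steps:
Add(Mul(-82, Pow(Add(Add(16, Mul(-1, -18)), -35), -1)), -18) = Add(Mul(-82, Pow(Add(Add(16, 18), -35), -1)), -18) = Add(Mul(-82, Pow(Add(34, -35), -1)), -18) = Add(Mul(-82, Pow(-1, -1)), -18) = Add(Mul(-82, -1), -18) = Add(82, -18) = 64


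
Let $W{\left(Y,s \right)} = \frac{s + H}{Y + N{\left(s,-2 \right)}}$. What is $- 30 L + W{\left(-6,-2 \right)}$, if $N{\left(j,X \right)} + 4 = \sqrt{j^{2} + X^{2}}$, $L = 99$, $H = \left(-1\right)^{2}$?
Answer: $- \frac{136615}{46} + \frac{\sqrt{2}}{46} \approx -2969.9$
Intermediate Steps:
$H = 1$
$N{\left(j,X \right)} = -4 + \sqrt{X^{2} + j^{2}}$ ($N{\left(j,X \right)} = -4 + \sqrt{j^{2} + X^{2}} = -4 + \sqrt{X^{2} + j^{2}}$)
$W{\left(Y,s \right)} = \frac{1 + s}{-4 + Y + \sqrt{4 + s^{2}}}$ ($W{\left(Y,s \right)} = \frac{s + 1}{Y + \left(-4 + \sqrt{\left(-2\right)^{2} + s^{2}}\right)} = \frac{1 + s}{Y + \left(-4 + \sqrt{4 + s^{2}}\right)} = \frac{1 + s}{-4 + Y + \sqrt{4 + s^{2}}}$)
$- 30 L + W{\left(-6,-2 \right)} = \left(-30\right) 99 + \frac{1 - 2}{-4 - 6 + \sqrt{4 + \left(-2\right)^{2}}} = -2970 + \frac{1}{-4 - 6 + \sqrt{4 + 4}} \left(-1\right) = -2970 + \frac{1}{-4 - 6 + \sqrt{8}} \left(-1\right) = -2970 + \frac{1}{-4 - 6 + 2 \sqrt{2}} \left(-1\right) = -2970 + \frac{1}{-10 + 2 \sqrt{2}} \left(-1\right) = -2970 - \frac{1}{-10 + 2 \sqrt{2}}$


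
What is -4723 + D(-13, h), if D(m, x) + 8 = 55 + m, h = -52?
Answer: -4689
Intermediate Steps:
D(m, x) = 47 + m (D(m, x) = -8 + (55 + m) = 47 + m)
-4723 + D(-13, h) = -4723 + (47 - 13) = -4723 + 34 = -4689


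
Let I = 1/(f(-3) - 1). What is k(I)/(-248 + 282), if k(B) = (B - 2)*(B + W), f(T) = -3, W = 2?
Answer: -63/544 ≈ -0.11581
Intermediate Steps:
I = -1/4 (I = 1/(-3 - 1) = 1/(-4) = -1/4 ≈ -0.25000)
k(B) = (-2 + B)*(2 + B) (k(B) = (B - 2)*(B + 2) = (-2 + B)*(2 + B))
k(I)/(-248 + 282) = (-4 + (-1/4)**2)/(-248 + 282) = (-4 + 1/16)/34 = (1/34)*(-63/16) = -63/544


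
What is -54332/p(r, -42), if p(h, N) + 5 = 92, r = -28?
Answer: -54332/87 ≈ -624.51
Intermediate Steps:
p(h, N) = 87 (p(h, N) = -5 + 92 = 87)
-54332/p(r, -42) = -54332/87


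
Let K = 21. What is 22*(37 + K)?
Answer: 1276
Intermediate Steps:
22*(37 + K) = 22*(37 + 21) = 22*58 = 1276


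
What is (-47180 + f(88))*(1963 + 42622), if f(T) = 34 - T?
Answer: -2105927890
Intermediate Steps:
(-47180 + f(88))*(1963 + 42622) = (-47180 + (34 - 1*88))*(1963 + 42622) = (-47180 + (34 - 88))*44585 = (-47180 - 54)*44585 = -47234*44585 = -2105927890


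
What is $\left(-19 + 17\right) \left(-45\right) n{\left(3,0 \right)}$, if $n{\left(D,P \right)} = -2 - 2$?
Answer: $-360$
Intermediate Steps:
$n{\left(D,P \right)} = -4$
$\left(-19 + 17\right) \left(-45\right) n{\left(3,0 \right)} = \left(-19 + 17\right) \left(-45\right) \left(-4\right) = \left(-2\right) \left(-45\right) \left(-4\right) = 90 \left(-4\right) = -360$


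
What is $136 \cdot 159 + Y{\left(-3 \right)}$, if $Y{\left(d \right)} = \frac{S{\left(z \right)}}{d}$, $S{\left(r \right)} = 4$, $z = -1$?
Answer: $\frac{64868}{3} \approx 21623.0$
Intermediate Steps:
$Y{\left(d \right)} = \frac{4}{d}$
$136 \cdot 159 + Y{\left(-3 \right)} = 136 \cdot 159 + \frac{4}{-3} = 21624 + 4 \left(- \frac{1}{3}\right) = 21624 - \frac{4}{3} = \frac{64868}{3}$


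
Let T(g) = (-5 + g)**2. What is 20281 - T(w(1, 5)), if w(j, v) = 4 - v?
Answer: 20245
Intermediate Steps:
20281 - T(w(1, 5)) = 20281 - (-5 + (4 - 1*5))**2 = 20281 - (-5 + (4 - 5))**2 = 20281 - (-5 - 1)**2 = 20281 - 1*(-6)**2 = 20281 - 1*36 = 20281 - 36 = 20245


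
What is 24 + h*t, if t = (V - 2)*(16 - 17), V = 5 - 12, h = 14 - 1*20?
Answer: -30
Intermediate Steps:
h = -6 (h = 14 - 20 = -6)
V = -7
t = 9 (t = (-7 - 2)*(16 - 17) = -9*(-1) = 9)
24 + h*t = 24 - 6*9 = 24 - 54 = -30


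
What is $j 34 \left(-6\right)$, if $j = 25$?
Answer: $-5100$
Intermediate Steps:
$j 34 \left(-6\right) = 25 \cdot 34 \left(-6\right) = 850 \left(-6\right) = -5100$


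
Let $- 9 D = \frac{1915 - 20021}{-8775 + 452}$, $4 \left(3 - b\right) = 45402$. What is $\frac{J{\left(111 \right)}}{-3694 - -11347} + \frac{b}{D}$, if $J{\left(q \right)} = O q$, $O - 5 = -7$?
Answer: $\frac{4336733965427}{92376812} \approx 46946.0$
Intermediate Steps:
$b = - \frac{22695}{2}$ ($b = 3 - \frac{22701}{2} = - \frac{22695}{2} \approx -11348.0$)
$O = -2$ ($O = 5 - 7 = -2$)
$D = - \frac{18106}{74907}$ ($D = - \frac{\left(1915 - 20021\right) \frac{1}{-8775 + 452}}{9} = - \frac{\left(-18106\right) \frac{1}{-8323}}{9} = - \frac{\left(-18106\right) \left(- \frac{1}{8323}\right)}{9} = \left(- \frac{1}{9}\right) \frac{18106}{8323} = - \frac{18106}{74907} \approx -0.24171$)
$J{\left(q \right)} = - 2 q$
$\frac{J{\left(111 \right)}}{-3694 - -11347} + \frac{b}{D} = \frac{\left(-2\right) 111}{-3694 - -11347} - \frac{22695}{2 \left(- \frac{18106}{74907}\right)} = - \frac{222}{-3694 + 11347} - - \frac{1700014365}{36212} = - \frac{222}{7653} + \frac{1700014365}{36212} = \left(-222\right) \frac{1}{7653} + \frac{1700014365}{36212} = - \frac{74}{2551} + \frac{1700014365}{36212} = \frac{4336733965427}{92376812}$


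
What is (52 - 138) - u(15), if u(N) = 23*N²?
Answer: -5261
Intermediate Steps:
(52 - 138) - u(15) = (52 - 138) - 23*15² = -86 - 23*225 = -86 - 1*5175 = -86 - 5175 = -5261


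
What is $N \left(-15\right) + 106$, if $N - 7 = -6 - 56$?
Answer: $931$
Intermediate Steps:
$N = -55$ ($N = 7 - 62 = -55$)
$N \left(-15\right) + 106 = \left(-55\right) \left(-15\right) + 106 = 825 + 106 = 931$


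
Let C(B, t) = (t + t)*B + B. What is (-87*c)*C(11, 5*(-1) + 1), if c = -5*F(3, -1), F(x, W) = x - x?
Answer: 0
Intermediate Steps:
F(x, W) = 0
c = 0 (c = -5*0 = 0)
C(B, t) = B + 2*B*t (C(B, t) = (2*t)*B + B = 2*B*t + B = B + 2*B*t)
(-87*c)*C(11, 5*(-1) + 1) = (-87*0)*(11*(1 + 2*(5*(-1) + 1))) = 0*(11*(1 + 2*(-5 + 1))) = 0*(11*(1 + 2*(-4))) = 0*(11*(1 - 8)) = 0*(11*(-7)) = 0*(-77) = 0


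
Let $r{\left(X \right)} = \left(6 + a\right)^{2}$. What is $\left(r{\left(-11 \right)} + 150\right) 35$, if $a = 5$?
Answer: $9485$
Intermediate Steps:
$r{\left(X \right)} = 121$ ($r{\left(X \right)} = \left(6 + 5\right)^{2} = 11^{2} = 121$)
$\left(r{\left(-11 \right)} + 150\right) 35 = \left(121 + 150\right) 35 = 271 \cdot 35 = 9485$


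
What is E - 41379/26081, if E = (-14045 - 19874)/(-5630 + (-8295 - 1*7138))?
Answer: 13075562/549344103 ≈ 0.023802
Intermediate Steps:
E = 33919/21063 (E = -33919/(-5630 + (-8295 - 7138)) = -33919/(-5630 - 15433) = -33919/(-21063) = -33919*(-1/21063) = 33919/21063 ≈ 1.6104)
E - 41379/26081 = 33919/21063 - 41379/26081 = 13075562/549344103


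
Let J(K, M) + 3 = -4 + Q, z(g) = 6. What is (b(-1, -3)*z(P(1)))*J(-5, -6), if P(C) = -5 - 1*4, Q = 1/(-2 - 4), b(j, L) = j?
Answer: 43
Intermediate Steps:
Q = -⅙ (Q = 1/(-6) = -⅙ ≈ -0.16667)
P(C) = -9 (P(C) = -5 - 4 = -9)
J(K, M) = -43/6 (J(K, M) = -3 + (-4 - ⅙) = -3 - 25/6 = -43/6)
(b(-1, -3)*z(P(1)))*J(-5, -6) = -1*6*(-43/6) = -6*(-43/6) = 43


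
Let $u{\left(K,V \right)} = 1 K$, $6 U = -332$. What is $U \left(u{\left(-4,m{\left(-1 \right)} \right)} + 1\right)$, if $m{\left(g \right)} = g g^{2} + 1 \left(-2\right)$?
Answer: $166$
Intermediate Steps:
$U = - \frac{166}{3}$ ($U = \frac{1}{6} \left(-332\right) = - \frac{166}{3} \approx -55.333$)
$m{\left(g \right)} = -2 + g^{3}$ ($m{\left(g \right)} = g^{3} - 2 = -2 + g^{3}$)
$u{\left(K,V \right)} = K$
$U \left(u{\left(-4,m{\left(-1 \right)} \right)} + 1\right) = - \frac{166 \left(-4 + 1\right)}{3} = \left(- \frac{166}{3}\right) \left(-3\right) = 166$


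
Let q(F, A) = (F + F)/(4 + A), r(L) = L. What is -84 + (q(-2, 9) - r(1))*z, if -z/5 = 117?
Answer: 681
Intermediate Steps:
q(F, A) = 2*F/(4 + A) (q(F, A) = (2*F)/(4 + A) = 2*F/(4 + A))
z = -585 (z = -5*117 = -585)
-84 + (q(-2, 9) - r(1))*z = -84 + (2*(-2)/(4 + 9) - 1*1)*(-585) = -84 + (2*(-2)/13 - 1)*(-585) = -84 + (2*(-2)*(1/13) - 1)*(-585) = -84 + (-4/13 - 1)*(-585) = -84 - 17/13*(-585) = -84 + 765 = 681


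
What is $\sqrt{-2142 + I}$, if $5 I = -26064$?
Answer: $\frac{9 i \sqrt{2270}}{5} \approx 85.76 i$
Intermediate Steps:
$I = - \frac{26064}{5}$ ($I = \frac{1}{5} \left(-26064\right) = - \frac{26064}{5} \approx -5212.8$)
$\sqrt{-2142 + I} = \sqrt{-2142 - \frac{26064}{5}} = \sqrt{- \frac{36774}{5}} = \frac{9 i \sqrt{2270}}{5}$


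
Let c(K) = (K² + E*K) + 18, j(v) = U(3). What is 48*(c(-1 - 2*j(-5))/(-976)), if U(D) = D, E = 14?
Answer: 93/61 ≈ 1.5246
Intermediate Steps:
j(v) = 3
c(K) = 18 + K² + 14*K (c(K) = (K² + 14*K) + 18 = 18 + K² + 14*K)
48*(c(-1 - 2*j(-5))/(-976)) = 48*((18 + (-1 - 2*3)² + 14*(-1 - 2*3))/(-976)) = 48*((18 + (-1 - 6)² + 14*(-1 - 6))*(-1/976)) = 48*((18 + (-7)² + 14*(-7))*(-1/976)) = 48*((18 + 49 - 98)*(-1/976)) = 48*(-31*(-1/976)) = 48*(31/976) = 93/61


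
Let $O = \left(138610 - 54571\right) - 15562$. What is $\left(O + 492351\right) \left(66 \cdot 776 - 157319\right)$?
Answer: $-59505533284$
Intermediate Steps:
$O = 68477$ ($O = 84039 - 15562 = 68477$)
$\left(O + 492351\right) \left(66 \cdot 776 - 157319\right) = \left(68477 + 492351\right) \left(66 \cdot 776 - 157319\right) = 560828 \left(51216 - 157319\right) = 560828 \left(-106103\right) = -59505533284$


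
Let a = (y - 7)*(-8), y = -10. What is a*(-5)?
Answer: -680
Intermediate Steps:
a = 136 (a = (-10 - 7)*(-8) = -17*(-8) = 136)
a*(-5) = 136*(-5) = -680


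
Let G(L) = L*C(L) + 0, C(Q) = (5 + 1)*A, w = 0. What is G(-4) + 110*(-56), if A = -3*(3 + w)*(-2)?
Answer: -6592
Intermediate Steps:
A = 18 (A = -3*(3 + 0)*(-2) = -3*3*(-2) = -9*(-2) = 18)
C(Q) = 108 (C(Q) = (5 + 1)*18 = 6*18 = 108)
G(L) = 108*L (G(L) = L*108 + 0 = 108*L + 0 = 108*L)
G(-4) + 110*(-56) = 108*(-4) + 110*(-56) = -432 - 6160 = -6592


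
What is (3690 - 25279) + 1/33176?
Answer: -716236663/33176 ≈ -21589.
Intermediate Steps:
(3690 - 25279) + 1/33176 = -21589 + 1/33176 = -716236663/33176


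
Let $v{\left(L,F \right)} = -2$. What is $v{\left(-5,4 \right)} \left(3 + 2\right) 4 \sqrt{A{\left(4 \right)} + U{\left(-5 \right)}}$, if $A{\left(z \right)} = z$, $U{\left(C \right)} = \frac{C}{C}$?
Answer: $- 40 \sqrt{5} \approx -89.443$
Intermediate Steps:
$U{\left(C \right)} = 1$
$v{\left(-5,4 \right)} \left(3 + 2\right) 4 \sqrt{A{\left(4 \right)} + U{\left(-5 \right)}} = - 2 \left(3 + 2\right) 4 \sqrt{4 + 1} = \left(-2\right) 5 \cdot 4 \sqrt{5} = \left(-10\right) 4 \sqrt{5} = - 40 \sqrt{5}$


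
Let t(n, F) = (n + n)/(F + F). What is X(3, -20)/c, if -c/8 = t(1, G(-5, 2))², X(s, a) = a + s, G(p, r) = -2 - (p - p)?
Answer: 17/2 ≈ 8.5000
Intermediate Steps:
G(p, r) = -2 (G(p, r) = -2 - 1*0 = -2 + 0 = -2)
t(n, F) = n/F (t(n, F) = (2*n)/((2*F)) = (2*n)*(1/(2*F)) = n/F)
c = -2 (c = -8*(1/(-2))² = -8*(1*(-½))² = -8*(-½)² = -8*¼ = -2)
X(3, -20)/c = (-20 + 3)/(-2) = -17*(-½) = 17/2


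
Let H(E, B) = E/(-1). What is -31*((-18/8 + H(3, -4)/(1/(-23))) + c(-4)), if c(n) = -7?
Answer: -7409/4 ≈ -1852.3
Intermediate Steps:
H(E, B) = -E (H(E, B) = E*(-1) = -E)
-31*((-18/8 + H(3, -4)/(1/(-23))) + c(-4)) = -31*((-18/8 + (-1*3)/(1/(-23))) - 7) = -31*((-18*1/8 - 3/(-1/23)) - 7) = -31*((-9/4 - 3*(-23)) - 7) = -31*((-9/4 + 69) - 7) = -31*(267/4 - 7) = -31*239/4 = -7409/4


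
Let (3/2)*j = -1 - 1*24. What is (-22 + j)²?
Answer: 13456/9 ≈ 1495.1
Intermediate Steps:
j = -50/3 (j = 2*(-1 - 1*24)/3 = 2*(-1 - 24)/3 = (⅔)*(-25) = -50/3 ≈ -16.667)
(-22 + j)² = (-22 - 50/3)² = (-116/3)² = 13456/9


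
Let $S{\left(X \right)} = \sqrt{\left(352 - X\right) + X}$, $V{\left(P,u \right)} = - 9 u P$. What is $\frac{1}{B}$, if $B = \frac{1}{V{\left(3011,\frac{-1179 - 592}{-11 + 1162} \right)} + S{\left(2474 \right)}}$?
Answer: $\frac{47992329}{1151} + 4 \sqrt{22} \approx 41715.0$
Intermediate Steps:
$V{\left(P,u \right)} = - 9 P u$
$S{\left(X \right)} = 4 \sqrt{22}$ ($S{\left(X \right)} = \sqrt{352} = 4 \sqrt{22}$)
$B = \frac{1}{\frac{47992329}{1151} + 4 \sqrt{22}}$ ($B = \frac{1}{\left(-9\right) 3011 \frac{-1179 - 592}{-11 + 1162} + 4 \sqrt{22}} = \frac{1}{\left(-9\right) 3011 \left(- \frac{1771}{1151}\right) + 4 \sqrt{22}} = \frac{1}{\frac{47992329}{1151} + 4 \sqrt{22}} \approx 2.3972 \cdot 10^{-5}$)
$\frac{1}{B} = \frac{1}{\frac{5021742789}{209387561501299} - \frac{5299204 \sqrt{22}}{2303263176514289}}$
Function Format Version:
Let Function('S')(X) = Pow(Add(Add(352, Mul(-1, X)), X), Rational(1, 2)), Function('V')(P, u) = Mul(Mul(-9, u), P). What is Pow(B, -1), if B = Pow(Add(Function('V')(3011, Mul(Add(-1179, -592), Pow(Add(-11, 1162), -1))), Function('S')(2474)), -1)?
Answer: Add(Rational(47992329, 1151), Mul(4, Pow(22, Rational(1, 2)))) ≈ 41715.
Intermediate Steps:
Function('V')(P, u) = Mul(-9, P, u)
Function('S')(X) = Mul(4, Pow(22, Rational(1, 2))) (Function('S')(X) = Pow(352, Rational(1, 2)) = Mul(4, Pow(22, Rational(1, 2))))
B = Pow(Add(Rational(47992329, 1151), Mul(4, Pow(22, Rational(1, 2)))), -1) (B = Pow(Add(Mul(-9, 3011, Mul(Add(-1179, -592), Pow(Add(-11, 1162), -1))), Mul(4, Pow(22, Rational(1, 2)))), -1) = Pow(Add(Mul(-9, 3011, Mul(-1771, Pow(1151, -1))), Mul(4, Pow(22, Rational(1, 2)))), -1) = Pow(Add(Mul(-9, 3011, Mul(-1771, Rational(1, 1151))), Mul(4, Pow(22, Rational(1, 2)))), -1) = Pow(Add(Mul(-9, 3011, Rational(-1771, 1151)), Mul(4, Pow(22, Rational(1, 2)))), -1) = Pow(Add(Rational(47992329, 1151), Mul(4, Pow(22, Rational(1, 2)))), -1) ≈ 2.3972e-5)
Pow(B, -1) = Pow(Add(Rational(5021742789, 209387561501299), Mul(Rational(-5299204, 2303263176514289), Pow(22, Rational(1, 2)))), -1)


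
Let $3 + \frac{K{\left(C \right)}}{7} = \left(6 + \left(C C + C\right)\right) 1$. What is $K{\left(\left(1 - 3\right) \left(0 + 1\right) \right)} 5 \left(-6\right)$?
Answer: $-1050$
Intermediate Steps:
$K{\left(C \right)} = 21 + 7 C + 7 C^{2}$ ($K{\left(C \right)} = -21 + 7 \left(6 + \left(C C + C\right)\right) 1 = -21 + 7 \left(6 + \left(C^{2} + C\right)\right) 1 = -21 + 7 \left(6 + \left(C + C^{2}\right)\right) 1 = -21 + 7 \left(6 + C + C^{2}\right) 1 = -21 + 7 \left(6 + C + C^{2}\right) = -21 + \left(42 + 7 C + 7 C^{2}\right) = 21 + 7 C + 7 C^{2}$)
$K{\left(\left(1 - 3\right) \left(0 + 1\right) \right)} 5 \left(-6\right) = \left(21 + 7 \left(1 - 3\right) \left(0 + 1\right) + 7 \left(\left(1 - 3\right) \left(0 + 1\right)\right)^{2}\right) 5 \left(-6\right) = \left(21 + 7 \left(\left(-2\right) 1\right) + 7 \left(\left(-2\right) 1\right)^{2}\right) 5 \left(-6\right) = \left(21 + 7 \left(-2\right) + 7 \left(-2\right)^{2}\right) 5 \left(-6\right) = \left(21 - 14 + 7 \cdot 4\right) 5 \left(-6\right) = \left(21 - 14 + 28\right) 5 \left(-6\right) = 35 \cdot 5 \left(-6\right) = 175 \left(-6\right) = -1050$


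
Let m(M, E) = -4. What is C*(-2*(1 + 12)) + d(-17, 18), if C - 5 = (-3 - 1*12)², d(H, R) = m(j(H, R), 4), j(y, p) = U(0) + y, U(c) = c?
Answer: -5984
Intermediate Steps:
j(y, p) = y (j(y, p) = 0 + y = y)
d(H, R) = -4
C = 230 (C = 5 + (-3 - 1*12)² = 5 + (-3 - 12)² = 5 + (-15)² = 5 + 225 = 230)
C*(-2*(1 + 12)) + d(-17, 18) = 230*(-2*(1 + 12)) - 4 = 230*(-2*13) - 4 = 230*(-26) - 4 = -5980 - 4 = -5984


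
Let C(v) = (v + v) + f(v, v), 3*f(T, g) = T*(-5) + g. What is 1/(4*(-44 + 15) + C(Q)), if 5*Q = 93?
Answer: -5/518 ≈ -0.0096525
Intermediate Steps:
Q = 93/5 (Q = (1/5)*93 = 93/5 ≈ 18.600)
f(T, g) = -5*T/3 + g/3 (f(T, g) = (T*(-5) + g)/3 = (-5*T + g)/3 = (g - 5*T)/3 = -5*T/3 + g/3)
C(v) = 2*v/3 (C(v) = (v + v) + (-5*v/3 + v/3) = 2*v - 4*v/3 = 2*v/3)
1/(4*(-44 + 15) + C(Q)) = 1/(4*(-44 + 15) + (2/3)*(93/5)) = 1/(4*(-29) + 62/5) = 1/(-116 + 62/5) = 1/(-518/5) = -5/518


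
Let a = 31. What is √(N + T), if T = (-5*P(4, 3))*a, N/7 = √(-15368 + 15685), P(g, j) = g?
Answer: √(-620 + 7*√317) ≈ 22.257*I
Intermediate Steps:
N = 7*√317 (N = 7*√(-15368 + 15685) = 7*√317 ≈ 124.63)
T = -620 (T = -5*4*31 = -20*31 = -620)
√(N + T) = √(7*√317 - 620) = √(-620 + 7*√317)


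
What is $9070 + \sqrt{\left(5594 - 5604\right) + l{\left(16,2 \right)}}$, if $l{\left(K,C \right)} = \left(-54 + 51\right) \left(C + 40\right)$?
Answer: $9070 + 2 i \sqrt{34} \approx 9070.0 + 11.662 i$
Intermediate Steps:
$l{\left(K,C \right)} = -120 - 3 C$ ($l{\left(K,C \right)} = - 3 \left(40 + C\right) = -120 - 3 C$)
$9070 + \sqrt{\left(5594 - 5604\right) + l{\left(16,2 \right)}} = 9070 + \sqrt{\left(5594 - 5604\right) - 126} = 9070 + \sqrt{-10 - 126} = 9070 + \sqrt{-136} = 9070 + 2 i \sqrt{34}$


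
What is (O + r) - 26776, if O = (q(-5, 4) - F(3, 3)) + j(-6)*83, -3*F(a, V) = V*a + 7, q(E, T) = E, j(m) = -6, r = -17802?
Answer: -135227/3 ≈ -45076.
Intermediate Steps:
F(a, V) = -7/3 - V*a/3 (F(a, V) = -(V*a + 7)/3 = -(7 + V*a)/3 = -7/3 - V*a/3)
O = -1493/3 (O = (-5 - (-7/3 - ⅓*3*3)) - 6*83 = (-5 - (-7/3 - 3)) - 498 = (-5 - 1*(-16/3)) - 498 = (-5 + 16/3) - 498 = ⅓ - 498 = -1493/3 ≈ -497.67)
(O + r) - 26776 = (-1493/3 - 17802) - 26776 = -54899/3 - 26776 = -135227/3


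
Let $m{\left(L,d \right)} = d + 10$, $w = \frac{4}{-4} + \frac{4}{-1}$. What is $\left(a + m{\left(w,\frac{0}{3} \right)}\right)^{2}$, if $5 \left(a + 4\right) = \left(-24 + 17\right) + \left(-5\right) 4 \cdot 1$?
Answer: $\frac{9}{25} \approx 0.36$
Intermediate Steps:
$w = -5$ ($w = 4 \left(- \frac{1}{4}\right) + 4 \left(-1\right) = -1 - 4 = -5$)
$m{\left(L,d \right)} = 10 + d$
$a = - \frac{47}{5}$ ($a = -4 + \frac{\left(-24 + 17\right) + \left(-5\right) 4 \cdot 1}{5} = -4 + \frac{-7 - 20}{5} = -4 + \frac{1}{5} \left(-27\right) = -4 - \frac{27}{5} = - \frac{47}{5} \approx -9.4$)
$\left(a + m{\left(w,\frac{0}{3} \right)}\right)^{2} = \left(- \frac{47}{5} + \left(10 + \frac{0}{3}\right)\right)^{2} = \left(- \frac{47}{5} + \left(10 + 0 \cdot \frac{1}{3}\right)\right)^{2} = \left(- \frac{47}{5} + \left(10 + 0\right)\right)^{2} = \left(- \frac{47}{5} + 10\right)^{2} = \left(\frac{3}{5}\right)^{2} = \frac{9}{25}$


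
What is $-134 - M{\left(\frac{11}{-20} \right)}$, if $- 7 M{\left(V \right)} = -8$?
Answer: $- \frac{946}{7} \approx -135.14$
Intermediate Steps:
$M{\left(V \right)} = \frac{8}{7}$ ($M{\left(V \right)} = \left(- \frac{1}{7}\right) \left(-8\right) = \frac{8}{7}$)
$-134 - M{\left(\frac{11}{-20} \right)} = -134 - \frac{8}{7} = - \frac{946}{7}$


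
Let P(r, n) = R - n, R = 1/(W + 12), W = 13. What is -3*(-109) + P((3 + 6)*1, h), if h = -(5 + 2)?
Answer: 8351/25 ≈ 334.04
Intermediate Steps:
h = -7 (h = -1*7 = -7)
R = 1/25 (R = 1/(13 + 12) = 1/25 ≈ 0.040000)
P(r, n) = 1/25 - n
-3*(-109) + P((3 + 6)*1, h) = -3*(-109) + (1/25 - 1*(-7)) = 327 + (1/25 + 7) = 327 + 176/25 = 8351/25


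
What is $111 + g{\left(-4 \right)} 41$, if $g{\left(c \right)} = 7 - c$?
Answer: $562$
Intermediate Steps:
$111 + g{\left(-4 \right)} 41 = 111 + \left(7 - -4\right) 41 = 111 + \left(7 + 4\right) 41 = 111 + 11 \cdot 41 = 111 + 451 = 562$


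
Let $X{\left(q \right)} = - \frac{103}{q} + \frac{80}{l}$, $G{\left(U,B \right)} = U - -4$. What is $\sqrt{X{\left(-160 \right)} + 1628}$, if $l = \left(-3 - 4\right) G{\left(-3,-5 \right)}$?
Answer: $\frac{\sqrt{126789670}}{280} \approx 40.215$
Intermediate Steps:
$G{\left(U,B \right)} = 4 + U$ ($G{\left(U,B \right)} = U + 4 = 4 + U$)
$l = -7$ ($l = \left(-3 - 4\right) \left(4 - 3\right) = \left(-7\right) 1 = -7$)
$X{\left(q \right)} = - \frac{80}{7} - \frac{103}{q}$ ($X{\left(q \right)} = - \frac{103}{q} + \frac{80}{-7} = - \frac{103}{q} + 80 \left(- \frac{1}{7}\right) = - \frac{103}{q} - \frac{80}{7} = - \frac{80}{7} - \frac{103}{q}$)
$\sqrt{X{\left(-160 \right)} + 1628} = \sqrt{\left(- \frac{80}{7} - \frac{103}{-160}\right) + 1628} = \sqrt{\left(- \frac{80}{7} - - \frac{103}{160}\right) + 1628} = \sqrt{\left(- \frac{80}{7} + \frac{103}{160}\right) + 1628} = \sqrt{- \frac{12079}{1120} + 1628} = \sqrt{\frac{1811281}{1120}} = \frac{\sqrt{126789670}}{280}$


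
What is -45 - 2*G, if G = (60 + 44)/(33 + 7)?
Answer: -251/5 ≈ -50.200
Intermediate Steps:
G = 13/5 (G = 104/40 = 104*(1/40) = 13/5 ≈ 2.6000)
-45 - 2*G = -45 - 2*13/5 = -45 - 26/5 = -251/5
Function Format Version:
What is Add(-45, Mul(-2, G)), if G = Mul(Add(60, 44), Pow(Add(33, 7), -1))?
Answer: Rational(-251, 5) ≈ -50.200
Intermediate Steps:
G = Rational(13, 5) (G = Mul(104, Pow(40, -1)) = Mul(104, Rational(1, 40)) = Rational(13, 5) ≈ 2.6000)
Add(-45, Mul(-2, G)) = Add(-45, Mul(-2, Rational(13, 5))) = Add(-45, Rational(-26, 5)) = Rational(-251, 5)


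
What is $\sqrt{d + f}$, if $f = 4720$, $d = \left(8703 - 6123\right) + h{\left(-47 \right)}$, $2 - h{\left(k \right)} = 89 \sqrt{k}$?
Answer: $\sqrt{7302 - 89 i \sqrt{47}} \approx 85.526 - 3.5671 i$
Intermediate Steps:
$h{\left(k \right)} = 2 - 89 \sqrt{k}$
$d = 2582 - 89 i \sqrt{47}$ ($d = \left(8703 - 6123\right) + \left(2 - 89 \sqrt{-47}\right) = 2580 + \left(2 - 89 i \sqrt{47}\right) = 2582 - 89 i \sqrt{47} \approx 2582.0 - 610.15 i$)
$\sqrt{d + f} = \sqrt{\left(2582 - 89 i \sqrt{47}\right) + 4720} = \sqrt{7302 - 89 i \sqrt{47}}$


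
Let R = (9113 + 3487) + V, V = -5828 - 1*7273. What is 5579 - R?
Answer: 6080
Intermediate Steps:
V = -13101 (V = -5828 - 7273 = -13101)
R = -501 (R = (9113 + 3487) - 13101 = 12600 - 13101 = -501)
5579 - R = 5579 - 1*(-501) = 5579 + 501 = 6080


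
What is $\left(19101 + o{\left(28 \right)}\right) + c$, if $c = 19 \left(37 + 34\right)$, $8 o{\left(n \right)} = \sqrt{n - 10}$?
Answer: $20450 + \frac{3 \sqrt{2}}{8} \approx 20451.0$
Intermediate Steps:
$o{\left(n \right)} = \frac{\sqrt{-10 + n}}{8}$ ($o{\left(n \right)} = \frac{\sqrt{n - 10}}{8} = \frac{\sqrt{-10 + n}}{8}$)
$c = 1349$ ($c = 19 \cdot 71 = 1349$)
$\left(19101 + o{\left(28 \right)}\right) + c = \left(19101 + \frac{\sqrt{-10 + 28}}{8}\right) + 1349 = \left(19101 + \frac{\sqrt{18}}{8}\right) + 1349 = \left(19101 + \frac{3 \sqrt{2}}{8}\right) + 1349 = 20450 + \frac{3 \sqrt{2}}{8}$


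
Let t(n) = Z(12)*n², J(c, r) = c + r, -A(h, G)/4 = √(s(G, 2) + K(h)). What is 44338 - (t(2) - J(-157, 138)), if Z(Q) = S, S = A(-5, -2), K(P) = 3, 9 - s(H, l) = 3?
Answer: 44367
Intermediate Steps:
s(H, l) = 6 (s(H, l) = 9 - 1*3 = 9 - 3 = 6)
A(h, G) = -12 (A(h, G) = -4*√(6 + 3) = -4*√9 = -4*3 = -12)
S = -12
Z(Q) = -12
t(n) = -12*n²
44338 - (t(2) - J(-157, 138)) = 44338 - (-12*2² - (-157 + 138)) = 44338 - (-12*4 - 1*(-19)) = 44338 - (-48 + 19) = 44338 - 1*(-29) = 44338 + 29 = 44367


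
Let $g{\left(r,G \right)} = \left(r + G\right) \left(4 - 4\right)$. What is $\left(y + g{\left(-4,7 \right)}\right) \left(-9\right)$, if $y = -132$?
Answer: $1188$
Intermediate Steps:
$g{\left(r,G \right)} = 0$ ($g{\left(r,G \right)} = \left(G + r\right) 0 = 0$)
$\left(y + g{\left(-4,7 \right)}\right) \left(-9\right) = \left(-132 + 0\right) \left(-9\right) = \left(-132\right) \left(-9\right) = 1188$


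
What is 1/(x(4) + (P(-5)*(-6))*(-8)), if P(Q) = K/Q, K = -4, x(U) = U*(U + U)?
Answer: 5/352 ≈ 0.014205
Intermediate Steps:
x(U) = 2*U**2 (x(U) = U*(2*U) = 2*U**2)
P(Q) = -4/Q
1/(x(4) + (P(-5)*(-6))*(-8)) = 1/(2*4**2 + (-4/(-5)*(-6))*(-8)) = 1/(2*16 + (-4*(-1/5)*(-6))*(-8)) = 1/(32 + ((4/5)*(-6))*(-8)) = 1/(32 - 24/5*(-8)) = 1/(32 + 192/5) = 1/(352/5) = 5/352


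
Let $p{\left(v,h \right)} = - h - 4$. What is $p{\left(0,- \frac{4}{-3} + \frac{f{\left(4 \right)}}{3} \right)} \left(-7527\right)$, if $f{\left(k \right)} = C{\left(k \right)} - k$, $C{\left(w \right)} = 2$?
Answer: $35126$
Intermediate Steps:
$f{\left(k \right)} = 2 - k$
$p{\left(v,h \right)} = -4 - h$
$p{\left(0,- \frac{4}{-3} + \frac{f{\left(4 \right)}}{3} \right)} \left(-7527\right) = \left(-4 - \left(- \frac{4}{-3} + \frac{2 - 4}{3}\right)\right) \left(-7527\right) = \left(-4 - \left(\left(-4\right) \left(- \frac{1}{3}\right) + \left(2 - 4\right) \frac{1}{3}\right)\right) \left(-7527\right) = \left(-4 - \left(\frac{4}{3} - \frac{2}{3}\right)\right) \left(-7527\right) = \left(-4 - \frac{2}{3}\right) \left(-7527\right) = \left(- \frac{14}{3}\right) \left(-7527\right) = 35126$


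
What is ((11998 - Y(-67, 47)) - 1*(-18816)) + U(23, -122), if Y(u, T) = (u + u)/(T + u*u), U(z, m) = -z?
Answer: 69834055/2268 ≈ 30791.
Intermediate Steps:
Y(u, T) = 2*u/(T + u**2) (Y(u, T) = (2*u)/(T + u**2) = 2*u/(T + u**2))
((11998 - Y(-67, 47)) - 1*(-18816)) + U(23, -122) = ((11998 - 2*(-67)/(47 + (-67)**2)) - 1*(-18816)) - 1*23 = ((11998 - 2*(-67)/(47 + 4489)) + 18816) - 23 = ((11998 - 2*(-67)/4536) + 18816) - 23 = ((11998 - 1*(-67/2268)) + 18816) - 23 = ((11998 + 67/2268) + 18816) - 23 = (27211531/2268 + 18816) - 23 = 69886219/2268 - 23 = 69834055/2268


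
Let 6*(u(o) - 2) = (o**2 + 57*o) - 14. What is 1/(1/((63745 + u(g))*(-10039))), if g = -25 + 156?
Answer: -2043418372/3 ≈ -6.8114e+8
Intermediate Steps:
g = 131
u(o) = -1/3 + o**2/6 + 19*o/2 (u(o) = 2 + ((o**2 + 57*o) - 14)/6 = 2 + (-14 + o**2 + 57*o)/6 = 2 + (-7/3 + o**2/6 + 19*o/2) = -1/3 + o**2/6 + 19*o/2)
1/(1/((63745 + u(g))*(-10039))) = 1/(1/((63745 + (-1/3 + (1/6)*131**2 + (19/2)*131))*(-10039))) = 1/(-1/10039/(63745 + (-1/3 + (1/6)*17161 + 2489/2))) = 1/(-1/10039/(63745 + (-1/3 + 17161/6 + 2489/2))) = 1/(-1/10039/(63745 + 12313/3)) = 1/(-1/10039/(203548/3)) = 1/((3/203548)*(-1/10039)) = 1/(-3/2043418372) = -2043418372/3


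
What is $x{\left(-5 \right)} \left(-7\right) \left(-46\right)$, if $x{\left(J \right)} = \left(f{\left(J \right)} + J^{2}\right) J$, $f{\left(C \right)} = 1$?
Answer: $-41860$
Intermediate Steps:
$x{\left(J \right)} = J \left(1 + J^{2}\right)$ ($x{\left(J \right)} = \left(1 + J^{2}\right) J = J \left(1 + J^{2}\right)$)
$x{\left(-5 \right)} \left(-7\right) \left(-46\right) = \left(-5 + \left(-5\right)^{3}\right) \left(-7\right) \left(-46\right) = \left(-5 - 125\right) \left(-7\right) \left(-46\right) = \left(-130\right) \left(-7\right) \left(-46\right) = 910 \left(-46\right) = -41860$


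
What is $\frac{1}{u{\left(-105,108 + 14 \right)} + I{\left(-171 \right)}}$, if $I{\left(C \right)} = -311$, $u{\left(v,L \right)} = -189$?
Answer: $- \frac{1}{500} \approx -0.002$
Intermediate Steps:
$\frac{1}{u{\left(-105,108 + 14 \right)} + I{\left(-171 \right)}} = \frac{1}{-189 - 311} = \frac{1}{-500} = - \frac{1}{500}$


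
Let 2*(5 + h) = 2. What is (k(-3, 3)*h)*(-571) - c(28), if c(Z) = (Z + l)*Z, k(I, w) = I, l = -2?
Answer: -7580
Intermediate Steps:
h = -4 (h = -5 + (½)*2 = -5 + 1 = -4)
c(Z) = Z*(-2 + Z) (c(Z) = (Z - 2)*Z = (-2 + Z)*Z = Z*(-2 + Z))
(k(-3, 3)*h)*(-571) - c(28) = -3*(-4)*(-571) - 28*(-2 + 28) = 12*(-571) - 28*26 = -6852 - 1*728 = -6852 - 728 = -7580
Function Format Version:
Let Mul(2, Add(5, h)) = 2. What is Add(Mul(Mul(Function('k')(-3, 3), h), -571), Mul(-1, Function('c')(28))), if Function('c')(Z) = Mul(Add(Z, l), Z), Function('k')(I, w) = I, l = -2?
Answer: -7580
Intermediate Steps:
h = -4 (h = Add(-5, Mul(Rational(1, 2), 2)) = Add(-5, 1) = -4)
Function('c')(Z) = Mul(Z, Add(-2, Z)) (Function('c')(Z) = Mul(Add(Z, -2), Z) = Mul(Add(-2, Z), Z) = Mul(Z, Add(-2, Z)))
Add(Mul(Mul(Function('k')(-3, 3), h), -571), Mul(-1, Function('c')(28))) = Add(Mul(Mul(-3, -4), -571), Mul(-1, Mul(28, Add(-2, 28)))) = Add(Mul(12, -571), Mul(-1, Mul(28, 26))) = Add(-6852, Mul(-1, 728)) = Add(-6852, -728) = -7580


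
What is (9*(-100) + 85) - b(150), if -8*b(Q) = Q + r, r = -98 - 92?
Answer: -820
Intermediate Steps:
r = -190
b(Q) = 95/4 - Q/8 (b(Q) = -(Q - 190)/8 = -(-190 + Q)/8 = 95/4 - Q/8)
(9*(-100) + 85) - b(150) = (9*(-100) + 85) - (95/4 - ⅛*150) = (-900 + 85) - (95/4 - 75/4) = -815 - 1*5 = -815 - 5 = -820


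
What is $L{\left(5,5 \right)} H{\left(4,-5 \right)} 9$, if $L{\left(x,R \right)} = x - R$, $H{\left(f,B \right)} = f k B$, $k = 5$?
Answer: $0$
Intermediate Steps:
$H{\left(f,B \right)} = 5 B f$ ($H{\left(f,B \right)} = f 5 B = 5 f B = 5 B f$)
$L{\left(5,5 \right)} H{\left(4,-5 \right)} 9 = \left(5 - 5\right) 5 \left(-5\right) 4 \cdot 9 = \left(5 - 5\right) \left(-100\right) 9 = 0 \left(-100\right) 9 = 0 \cdot 9 = 0$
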